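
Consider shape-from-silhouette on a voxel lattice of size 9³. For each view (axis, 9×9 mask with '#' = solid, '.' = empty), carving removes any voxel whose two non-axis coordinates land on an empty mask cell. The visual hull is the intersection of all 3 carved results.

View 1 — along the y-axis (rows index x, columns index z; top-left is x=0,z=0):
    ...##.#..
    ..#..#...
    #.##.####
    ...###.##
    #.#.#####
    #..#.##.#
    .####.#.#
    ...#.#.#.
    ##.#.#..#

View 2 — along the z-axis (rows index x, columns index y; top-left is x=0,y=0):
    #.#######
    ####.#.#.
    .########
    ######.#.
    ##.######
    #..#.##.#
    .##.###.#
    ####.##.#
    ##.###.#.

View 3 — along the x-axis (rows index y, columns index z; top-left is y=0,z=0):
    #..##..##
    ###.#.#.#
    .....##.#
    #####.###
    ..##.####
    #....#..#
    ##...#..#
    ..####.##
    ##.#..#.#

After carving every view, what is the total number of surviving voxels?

before carving: 729 voxels (9×9×9)
step 1: project along y, AND mask (43/81) → |grid| = 387
step 2: project along z, AND mask (61/81) → |grid| = 295
step 3: project along x, AND mask (46/81) → |grid| = 171

|visual hull| = 171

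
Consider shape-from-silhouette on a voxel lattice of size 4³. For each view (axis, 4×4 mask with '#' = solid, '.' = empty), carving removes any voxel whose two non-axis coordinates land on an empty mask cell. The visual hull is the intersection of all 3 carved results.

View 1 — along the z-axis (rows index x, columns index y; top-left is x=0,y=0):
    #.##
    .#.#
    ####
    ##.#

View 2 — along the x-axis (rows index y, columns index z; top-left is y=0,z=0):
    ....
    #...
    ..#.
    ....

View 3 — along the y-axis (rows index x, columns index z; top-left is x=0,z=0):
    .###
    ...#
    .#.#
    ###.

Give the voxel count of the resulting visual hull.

before carving: 64 voxels (4×4×4)
V1 z: intersect with XY mask (12 set) -- 48 left
V2 x: intersect with YZ mask (2 set) -- 5 left
V3 y: intersect with XZ mask (9 set) -- 2 left

2 voxels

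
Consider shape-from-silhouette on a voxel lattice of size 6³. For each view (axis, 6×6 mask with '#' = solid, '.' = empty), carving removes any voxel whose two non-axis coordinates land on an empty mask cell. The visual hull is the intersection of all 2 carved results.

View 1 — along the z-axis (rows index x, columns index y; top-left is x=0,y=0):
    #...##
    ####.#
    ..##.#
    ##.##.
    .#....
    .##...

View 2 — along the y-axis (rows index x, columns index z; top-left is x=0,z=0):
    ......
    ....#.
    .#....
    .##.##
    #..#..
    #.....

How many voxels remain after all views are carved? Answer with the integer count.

start: 6×6×6 = 216 voxels
after view 1 [z-axis, 18 of 36 cells solid] → remaining = 108
after view 2 [y-axis, 9 of 36 cells solid] → remaining = 28

voxel count = 28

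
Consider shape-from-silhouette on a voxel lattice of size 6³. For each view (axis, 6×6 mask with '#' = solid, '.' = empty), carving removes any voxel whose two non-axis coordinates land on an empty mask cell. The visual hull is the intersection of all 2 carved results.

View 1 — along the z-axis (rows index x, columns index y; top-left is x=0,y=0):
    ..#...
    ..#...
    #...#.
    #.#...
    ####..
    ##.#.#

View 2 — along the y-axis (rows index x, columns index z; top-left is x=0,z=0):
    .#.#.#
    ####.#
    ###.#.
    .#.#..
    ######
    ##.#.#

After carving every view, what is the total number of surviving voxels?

60 voxels

before carving: 216 voxels (6×6×6)
after view 1 [z-axis, 14 of 36 cells solid] → remaining = 84
after view 2 [y-axis, 24 of 36 cells solid] → remaining = 60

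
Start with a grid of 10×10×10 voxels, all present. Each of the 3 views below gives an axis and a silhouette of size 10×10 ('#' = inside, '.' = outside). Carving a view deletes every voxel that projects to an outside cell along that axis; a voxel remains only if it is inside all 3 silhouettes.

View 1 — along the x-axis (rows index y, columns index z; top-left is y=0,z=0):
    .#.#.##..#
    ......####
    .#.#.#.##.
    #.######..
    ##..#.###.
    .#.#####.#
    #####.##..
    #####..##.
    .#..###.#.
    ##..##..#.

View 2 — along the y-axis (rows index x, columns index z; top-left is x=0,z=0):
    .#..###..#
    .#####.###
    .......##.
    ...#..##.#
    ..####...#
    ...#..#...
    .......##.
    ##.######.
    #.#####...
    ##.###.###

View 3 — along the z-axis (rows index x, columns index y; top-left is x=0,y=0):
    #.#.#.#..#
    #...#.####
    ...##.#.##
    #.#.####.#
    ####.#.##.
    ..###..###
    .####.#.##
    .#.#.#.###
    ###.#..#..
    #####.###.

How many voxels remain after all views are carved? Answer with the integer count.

remaining voxels: 180

initial block: 10^3 = 1000
[1] x-view keeps 58 columns → grid now 580
[2] y-view keeps 50 columns → grid now 298
[3] z-view keeps 62 columns → grid now 180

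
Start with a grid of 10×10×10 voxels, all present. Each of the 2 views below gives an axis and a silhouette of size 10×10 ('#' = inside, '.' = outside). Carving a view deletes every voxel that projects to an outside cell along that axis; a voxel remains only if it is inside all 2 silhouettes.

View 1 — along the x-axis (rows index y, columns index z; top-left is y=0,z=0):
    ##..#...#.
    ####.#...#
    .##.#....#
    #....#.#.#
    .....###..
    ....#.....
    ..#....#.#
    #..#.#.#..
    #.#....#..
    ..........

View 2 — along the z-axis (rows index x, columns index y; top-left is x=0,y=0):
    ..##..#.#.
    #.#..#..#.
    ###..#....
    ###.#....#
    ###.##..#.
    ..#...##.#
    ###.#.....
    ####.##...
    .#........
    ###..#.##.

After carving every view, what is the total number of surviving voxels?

voxel count = 157

before carving: 1000 voxels (10×10×10)
  1. axis=0 (YZ plane), |mask|=32  ⇒  voxels=320
  2. axis=2 (XY plane), |mask|=44  ⇒  voxels=157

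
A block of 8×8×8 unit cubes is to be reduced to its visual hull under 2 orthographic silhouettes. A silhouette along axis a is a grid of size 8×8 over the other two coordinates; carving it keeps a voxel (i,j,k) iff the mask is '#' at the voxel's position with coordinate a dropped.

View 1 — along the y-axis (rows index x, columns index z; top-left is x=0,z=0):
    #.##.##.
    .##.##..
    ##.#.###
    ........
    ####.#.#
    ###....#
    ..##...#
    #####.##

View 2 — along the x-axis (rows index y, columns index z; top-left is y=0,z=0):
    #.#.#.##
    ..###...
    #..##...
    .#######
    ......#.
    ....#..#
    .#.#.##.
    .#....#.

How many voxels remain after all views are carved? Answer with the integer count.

before carving: 512 voxels (8×8×8)
carve view 1 (along y, XZ-mask fill 35/64): 280 voxels remain
carve view 2 (along x, YZ-mask fill 27/64): 111 voxels remain

remaining voxels: 111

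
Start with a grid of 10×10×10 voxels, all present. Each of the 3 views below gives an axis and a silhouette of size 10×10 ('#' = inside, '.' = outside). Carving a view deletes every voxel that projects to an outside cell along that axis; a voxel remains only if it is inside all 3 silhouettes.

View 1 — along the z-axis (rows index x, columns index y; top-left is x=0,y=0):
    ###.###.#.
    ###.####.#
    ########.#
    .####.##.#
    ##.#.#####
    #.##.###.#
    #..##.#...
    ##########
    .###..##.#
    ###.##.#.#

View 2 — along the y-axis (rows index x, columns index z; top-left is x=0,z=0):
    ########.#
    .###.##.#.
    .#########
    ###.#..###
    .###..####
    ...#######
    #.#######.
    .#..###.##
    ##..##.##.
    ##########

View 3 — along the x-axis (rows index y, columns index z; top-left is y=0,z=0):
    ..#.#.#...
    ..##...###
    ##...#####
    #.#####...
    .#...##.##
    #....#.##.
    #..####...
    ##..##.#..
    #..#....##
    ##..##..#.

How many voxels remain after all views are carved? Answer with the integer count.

full grid |V| = 1000
after view 1 [z-axis, 73 of 100 cells solid] → remaining = 730
after view 2 [y-axis, 75 of 100 cells solid] → remaining = 544
after view 3 [x-axis, 49 of 100 cells solid] → remaining = 265

265 voxels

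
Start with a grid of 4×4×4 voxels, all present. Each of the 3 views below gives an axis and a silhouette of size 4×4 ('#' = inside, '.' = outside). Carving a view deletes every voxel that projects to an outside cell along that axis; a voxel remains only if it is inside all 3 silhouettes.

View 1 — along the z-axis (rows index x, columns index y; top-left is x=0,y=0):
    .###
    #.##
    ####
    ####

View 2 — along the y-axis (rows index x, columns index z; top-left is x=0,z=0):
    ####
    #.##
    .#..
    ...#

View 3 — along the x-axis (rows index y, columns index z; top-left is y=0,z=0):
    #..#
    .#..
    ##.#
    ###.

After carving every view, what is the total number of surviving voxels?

initial block: 4^3 = 64
step 1: project along z, AND mask (14/16) → |grid| = 56
step 2: project along y, AND mask (9/16) → |grid| = 29
step 3: project along x, AND mask (9/16) → |grid| = 18

remaining voxels: 18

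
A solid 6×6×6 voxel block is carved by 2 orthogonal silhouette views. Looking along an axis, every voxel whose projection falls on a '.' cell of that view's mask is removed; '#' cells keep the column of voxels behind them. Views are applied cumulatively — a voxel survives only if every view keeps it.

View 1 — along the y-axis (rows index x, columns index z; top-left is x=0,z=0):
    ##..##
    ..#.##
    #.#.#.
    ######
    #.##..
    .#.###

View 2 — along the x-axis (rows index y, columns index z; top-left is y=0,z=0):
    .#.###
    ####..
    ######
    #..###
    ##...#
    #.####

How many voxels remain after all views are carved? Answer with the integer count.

full grid |V| = 216
  1. axis=1 (XZ plane), |mask|=23  ⇒  voxels=138
  2. axis=0 (YZ plane), |mask|=26  ⇒  voxels=99

remaining voxels: 99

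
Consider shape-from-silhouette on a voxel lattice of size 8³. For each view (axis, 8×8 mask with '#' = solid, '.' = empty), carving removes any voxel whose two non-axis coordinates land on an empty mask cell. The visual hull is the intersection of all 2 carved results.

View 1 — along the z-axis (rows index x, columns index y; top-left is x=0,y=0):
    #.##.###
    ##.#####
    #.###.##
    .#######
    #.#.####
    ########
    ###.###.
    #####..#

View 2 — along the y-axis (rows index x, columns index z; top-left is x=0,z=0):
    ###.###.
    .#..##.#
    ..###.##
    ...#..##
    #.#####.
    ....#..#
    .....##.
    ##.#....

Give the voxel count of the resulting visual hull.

start: 8×8×8 = 512 voxels
[1] z-view keeps 52 columns → grid now 416
[2] y-view keeps 31 columns → grid now 197

remaining voxels: 197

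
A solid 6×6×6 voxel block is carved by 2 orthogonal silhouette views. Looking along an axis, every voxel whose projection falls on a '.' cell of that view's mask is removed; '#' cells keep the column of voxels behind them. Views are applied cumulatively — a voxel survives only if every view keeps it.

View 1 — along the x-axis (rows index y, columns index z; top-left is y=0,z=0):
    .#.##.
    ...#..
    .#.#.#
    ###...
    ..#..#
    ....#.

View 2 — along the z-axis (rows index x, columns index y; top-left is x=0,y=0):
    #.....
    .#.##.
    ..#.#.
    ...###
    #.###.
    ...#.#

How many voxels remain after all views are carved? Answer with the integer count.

start: 6×6×6 = 216 voxels
step 1: project along x, AND mask (13/36) → |grid| = 78
step 2: project along z, AND mask (15/36) → |grid| = 35

|visual hull| = 35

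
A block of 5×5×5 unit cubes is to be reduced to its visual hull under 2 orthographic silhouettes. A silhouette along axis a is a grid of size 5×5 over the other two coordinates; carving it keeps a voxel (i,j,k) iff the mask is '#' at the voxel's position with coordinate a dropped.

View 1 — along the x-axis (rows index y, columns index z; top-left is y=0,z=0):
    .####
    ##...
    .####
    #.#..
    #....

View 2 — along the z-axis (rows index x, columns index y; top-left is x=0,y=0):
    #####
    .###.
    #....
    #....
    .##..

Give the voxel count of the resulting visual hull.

remaining voxels: 35

before carving: 125 voxels (5×5×5)
  1. axis=0 (YZ plane), |mask|=13  ⇒  voxels=65
  2. axis=2 (XY plane), |mask|=12  ⇒  voxels=35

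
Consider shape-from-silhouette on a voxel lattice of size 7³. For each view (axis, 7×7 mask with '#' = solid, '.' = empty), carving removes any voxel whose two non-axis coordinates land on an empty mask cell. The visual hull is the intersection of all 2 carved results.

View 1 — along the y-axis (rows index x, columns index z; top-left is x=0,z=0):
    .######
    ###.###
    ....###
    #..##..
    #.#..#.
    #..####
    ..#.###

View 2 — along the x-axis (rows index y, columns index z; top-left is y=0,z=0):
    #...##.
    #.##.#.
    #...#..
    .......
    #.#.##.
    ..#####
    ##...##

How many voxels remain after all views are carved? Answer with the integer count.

104 voxels

start: 7×7×7 = 343 voxels
V1 y: intersect with XZ mask (30 set) -- 210 left
V2 x: intersect with YZ mask (22 set) -- 104 left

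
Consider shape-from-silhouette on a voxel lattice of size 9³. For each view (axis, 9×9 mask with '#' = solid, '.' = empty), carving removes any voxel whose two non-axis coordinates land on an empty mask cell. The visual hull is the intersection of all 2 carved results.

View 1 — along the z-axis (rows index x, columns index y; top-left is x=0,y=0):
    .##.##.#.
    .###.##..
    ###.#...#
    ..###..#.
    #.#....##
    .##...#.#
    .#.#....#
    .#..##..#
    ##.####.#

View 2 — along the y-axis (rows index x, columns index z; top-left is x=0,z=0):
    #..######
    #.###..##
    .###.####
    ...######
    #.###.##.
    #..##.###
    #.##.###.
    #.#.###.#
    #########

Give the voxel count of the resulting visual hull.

before carving: 729 voxels (9×9×9)
step 1: project along z, AND mask (41/81) → |grid| = 369
step 2: project along y, AND mask (59/81) → |grid| = 277

277 voxels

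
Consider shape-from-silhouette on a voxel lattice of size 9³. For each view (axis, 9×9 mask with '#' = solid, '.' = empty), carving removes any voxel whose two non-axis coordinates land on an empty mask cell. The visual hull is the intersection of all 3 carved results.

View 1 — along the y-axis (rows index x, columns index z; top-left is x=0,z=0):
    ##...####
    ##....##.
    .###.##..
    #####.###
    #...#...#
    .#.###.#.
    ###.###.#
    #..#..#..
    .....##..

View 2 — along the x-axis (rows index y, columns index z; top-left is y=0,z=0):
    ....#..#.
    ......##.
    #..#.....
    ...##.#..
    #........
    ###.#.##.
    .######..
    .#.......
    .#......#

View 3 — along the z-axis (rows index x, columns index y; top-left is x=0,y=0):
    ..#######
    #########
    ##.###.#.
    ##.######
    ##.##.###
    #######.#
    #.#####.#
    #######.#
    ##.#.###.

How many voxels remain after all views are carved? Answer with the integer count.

|visual hull| = 107

full grid |V| = 729
carve view 1 (along y, XZ-mask fill 43/81): 387 voxels remain
carve view 2 (along x, YZ-mask fill 25/81): 125 voxels remain
carve view 3 (along z, XY-mask fill 66/81): 107 voxels remain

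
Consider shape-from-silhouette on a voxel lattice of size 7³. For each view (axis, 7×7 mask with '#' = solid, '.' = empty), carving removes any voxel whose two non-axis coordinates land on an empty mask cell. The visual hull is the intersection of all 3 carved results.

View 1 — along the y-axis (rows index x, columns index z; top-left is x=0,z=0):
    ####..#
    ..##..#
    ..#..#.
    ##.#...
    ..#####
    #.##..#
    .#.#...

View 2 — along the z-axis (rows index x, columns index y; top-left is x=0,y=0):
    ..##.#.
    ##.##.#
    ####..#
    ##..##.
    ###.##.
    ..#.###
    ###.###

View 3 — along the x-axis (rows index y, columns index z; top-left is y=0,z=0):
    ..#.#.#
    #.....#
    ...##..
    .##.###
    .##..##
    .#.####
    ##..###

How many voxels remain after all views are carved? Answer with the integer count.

remaining voxels: 48

full grid |V| = 343
after view 1 [y-axis, 24 of 49 cells solid] → remaining = 168
after view 2 [z-axis, 32 of 49 cells solid] → remaining = 105
after view 3 [x-axis, 26 of 49 cells solid] → remaining = 48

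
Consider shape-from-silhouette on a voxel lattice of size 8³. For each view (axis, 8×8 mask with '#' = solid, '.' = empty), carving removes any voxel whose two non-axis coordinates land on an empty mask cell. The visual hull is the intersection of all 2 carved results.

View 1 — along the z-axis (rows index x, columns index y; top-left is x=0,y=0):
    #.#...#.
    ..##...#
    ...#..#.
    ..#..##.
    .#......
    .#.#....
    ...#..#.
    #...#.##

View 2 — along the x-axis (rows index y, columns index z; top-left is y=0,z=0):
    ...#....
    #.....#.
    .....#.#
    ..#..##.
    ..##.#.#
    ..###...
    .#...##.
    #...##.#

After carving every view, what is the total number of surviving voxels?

voxel count = 54

start: 8×8×8 = 512 voxels
V1 z: intersect with XY mask (20 set) -- 160 left
V2 x: intersect with YZ mask (22 set) -- 54 left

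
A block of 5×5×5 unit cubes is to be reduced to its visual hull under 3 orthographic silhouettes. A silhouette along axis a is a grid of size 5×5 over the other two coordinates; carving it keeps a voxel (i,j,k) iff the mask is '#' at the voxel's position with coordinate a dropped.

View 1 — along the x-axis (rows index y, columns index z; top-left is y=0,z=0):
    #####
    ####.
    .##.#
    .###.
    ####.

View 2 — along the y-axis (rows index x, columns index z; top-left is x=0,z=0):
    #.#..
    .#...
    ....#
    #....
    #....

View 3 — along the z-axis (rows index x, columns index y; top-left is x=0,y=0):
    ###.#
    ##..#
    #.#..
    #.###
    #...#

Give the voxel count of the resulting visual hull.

before carving: 125 voxels (5×5×5)
  1. axis=0 (YZ plane), |mask|=19  ⇒  voxels=95
  2. axis=1 (XZ plane), |mask|=6  ⇒  voxels=21
  3. axis=2 (XY plane), |mask|=15  ⇒  voxels=16

remaining voxels: 16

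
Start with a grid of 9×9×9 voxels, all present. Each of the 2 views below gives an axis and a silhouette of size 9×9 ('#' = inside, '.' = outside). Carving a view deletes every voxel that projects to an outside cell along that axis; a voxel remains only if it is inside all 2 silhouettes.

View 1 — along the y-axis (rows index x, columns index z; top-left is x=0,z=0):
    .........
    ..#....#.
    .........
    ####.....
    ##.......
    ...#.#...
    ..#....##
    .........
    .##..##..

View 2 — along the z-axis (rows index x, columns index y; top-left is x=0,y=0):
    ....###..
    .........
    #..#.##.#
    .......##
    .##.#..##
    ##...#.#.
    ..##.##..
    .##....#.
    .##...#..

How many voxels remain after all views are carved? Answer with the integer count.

remaining voxels: 50

before carving: 729 voxels (9×9×9)
carve view 1 (along y, XZ-mask fill 17/81): 153 voxels remain
carve view 2 (along z, XY-mask fill 29/81): 50 voxels remain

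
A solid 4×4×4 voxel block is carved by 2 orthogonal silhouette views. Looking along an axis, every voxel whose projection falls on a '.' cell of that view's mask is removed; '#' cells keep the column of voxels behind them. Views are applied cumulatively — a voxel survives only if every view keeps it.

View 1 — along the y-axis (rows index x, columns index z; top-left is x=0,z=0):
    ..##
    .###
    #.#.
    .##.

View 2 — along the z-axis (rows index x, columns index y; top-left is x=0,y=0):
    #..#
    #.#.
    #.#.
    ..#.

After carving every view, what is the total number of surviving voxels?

initial block: 4^3 = 64
step 1: project along y, AND mask (9/16) → |grid| = 36
step 2: project along z, AND mask (7/16) → |grid| = 16

|visual hull| = 16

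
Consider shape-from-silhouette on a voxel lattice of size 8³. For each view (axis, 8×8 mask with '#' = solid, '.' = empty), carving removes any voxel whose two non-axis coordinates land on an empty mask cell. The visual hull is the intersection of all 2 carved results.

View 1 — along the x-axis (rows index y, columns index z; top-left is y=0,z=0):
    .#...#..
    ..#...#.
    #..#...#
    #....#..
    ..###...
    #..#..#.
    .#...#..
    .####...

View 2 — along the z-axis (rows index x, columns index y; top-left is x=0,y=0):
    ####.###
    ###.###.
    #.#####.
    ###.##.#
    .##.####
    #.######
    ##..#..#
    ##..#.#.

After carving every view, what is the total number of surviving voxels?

voxel count = 121

before carving: 512 voxels (8×8×8)
  1. axis=0 (YZ plane), |mask|=21  ⇒  voxels=168
  2. axis=2 (XY plane), |mask|=46  ⇒  voxels=121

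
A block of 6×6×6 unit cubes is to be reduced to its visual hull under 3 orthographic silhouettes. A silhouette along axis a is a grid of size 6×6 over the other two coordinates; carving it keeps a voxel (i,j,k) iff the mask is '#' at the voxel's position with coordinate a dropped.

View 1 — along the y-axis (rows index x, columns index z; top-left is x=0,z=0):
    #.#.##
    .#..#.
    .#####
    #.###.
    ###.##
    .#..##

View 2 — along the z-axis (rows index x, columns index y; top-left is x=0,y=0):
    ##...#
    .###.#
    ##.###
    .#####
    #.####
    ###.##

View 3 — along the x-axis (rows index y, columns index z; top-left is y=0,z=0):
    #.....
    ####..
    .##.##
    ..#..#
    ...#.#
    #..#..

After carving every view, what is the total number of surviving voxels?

initial block: 6^3 = 216
step 1: project along y, AND mask (23/36) → |grid| = 138
step 2: project along z, AND mask (27/36) → |grid| = 105
step 3: project along x, AND mask (15/36) → |grid| = 38

remaining voxels: 38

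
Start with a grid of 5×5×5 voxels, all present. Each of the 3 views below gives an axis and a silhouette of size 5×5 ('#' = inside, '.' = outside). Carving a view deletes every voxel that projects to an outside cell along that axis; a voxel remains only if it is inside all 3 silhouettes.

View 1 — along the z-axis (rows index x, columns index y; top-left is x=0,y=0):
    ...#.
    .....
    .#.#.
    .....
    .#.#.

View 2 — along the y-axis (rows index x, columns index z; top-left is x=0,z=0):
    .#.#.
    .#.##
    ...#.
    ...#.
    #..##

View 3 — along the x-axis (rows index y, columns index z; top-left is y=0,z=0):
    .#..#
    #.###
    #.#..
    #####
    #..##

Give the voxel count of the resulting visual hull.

full grid |V| = 125
  1. axis=2 (XY plane), |mask|=5  ⇒  voxels=25
  2. axis=1 (XZ plane), |mask|=10  ⇒  voxels=10
  3. axis=0 (YZ plane), |mask|=16  ⇒  voxels=10

10 voxels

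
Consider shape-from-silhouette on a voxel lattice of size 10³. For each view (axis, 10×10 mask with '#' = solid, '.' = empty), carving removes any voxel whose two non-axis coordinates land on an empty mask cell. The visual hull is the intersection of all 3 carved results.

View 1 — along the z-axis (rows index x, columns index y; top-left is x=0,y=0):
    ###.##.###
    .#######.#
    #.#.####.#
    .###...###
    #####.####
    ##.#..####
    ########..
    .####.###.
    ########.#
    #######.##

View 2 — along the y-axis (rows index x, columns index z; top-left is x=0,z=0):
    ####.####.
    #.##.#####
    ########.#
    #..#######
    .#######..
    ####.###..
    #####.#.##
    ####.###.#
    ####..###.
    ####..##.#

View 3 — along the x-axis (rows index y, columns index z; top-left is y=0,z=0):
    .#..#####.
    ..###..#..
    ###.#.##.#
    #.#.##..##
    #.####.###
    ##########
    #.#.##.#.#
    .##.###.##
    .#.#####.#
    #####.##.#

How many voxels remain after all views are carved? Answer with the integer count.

start: 10×10×10 = 1000 voxels
step 1: project along z, AND mask (78/100) → |grid| = 780
step 2: project along y, AND mask (77/100) → |grid| = 597
step 3: project along x, AND mask (69/100) → |grid| = 397

remaining voxels: 397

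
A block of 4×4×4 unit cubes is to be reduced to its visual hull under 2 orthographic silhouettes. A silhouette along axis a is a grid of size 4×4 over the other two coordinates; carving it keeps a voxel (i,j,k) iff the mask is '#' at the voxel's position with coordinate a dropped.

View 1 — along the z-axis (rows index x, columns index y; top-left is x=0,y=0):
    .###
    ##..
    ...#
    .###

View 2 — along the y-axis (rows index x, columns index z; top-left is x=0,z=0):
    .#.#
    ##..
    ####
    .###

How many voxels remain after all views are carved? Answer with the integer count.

initial block: 4^3 = 64
V1 z: intersect with XY mask (9 set) -- 36 left
V2 y: intersect with XZ mask (11 set) -- 23 left

voxel count = 23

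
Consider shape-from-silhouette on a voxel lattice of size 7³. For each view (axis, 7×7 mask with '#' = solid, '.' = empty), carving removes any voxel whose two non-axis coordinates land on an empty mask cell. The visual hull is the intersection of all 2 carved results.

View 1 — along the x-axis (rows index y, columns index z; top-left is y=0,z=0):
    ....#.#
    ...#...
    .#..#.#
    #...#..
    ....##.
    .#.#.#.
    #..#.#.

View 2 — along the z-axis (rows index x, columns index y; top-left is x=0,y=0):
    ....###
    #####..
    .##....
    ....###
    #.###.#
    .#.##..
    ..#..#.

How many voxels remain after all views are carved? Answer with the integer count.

initial block: 7^3 = 343
carve view 1 (along x, YZ-mask fill 16/49): 112 voxels remain
carve view 2 (along z, XY-mask fill 23/49): 53 voxels remain

53 voxels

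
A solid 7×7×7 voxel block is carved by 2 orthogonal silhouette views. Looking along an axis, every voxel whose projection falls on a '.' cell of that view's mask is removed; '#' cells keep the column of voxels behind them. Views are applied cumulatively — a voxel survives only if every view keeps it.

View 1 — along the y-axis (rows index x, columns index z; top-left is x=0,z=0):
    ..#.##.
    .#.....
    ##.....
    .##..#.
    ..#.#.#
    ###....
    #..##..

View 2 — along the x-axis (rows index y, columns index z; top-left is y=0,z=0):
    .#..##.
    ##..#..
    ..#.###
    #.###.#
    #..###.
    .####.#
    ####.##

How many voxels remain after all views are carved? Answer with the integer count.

full grid |V| = 343
step 1: project along y, AND mask (18/49) → |grid| = 126
step 2: project along x, AND mask (30/49) → |grid| = 78

|visual hull| = 78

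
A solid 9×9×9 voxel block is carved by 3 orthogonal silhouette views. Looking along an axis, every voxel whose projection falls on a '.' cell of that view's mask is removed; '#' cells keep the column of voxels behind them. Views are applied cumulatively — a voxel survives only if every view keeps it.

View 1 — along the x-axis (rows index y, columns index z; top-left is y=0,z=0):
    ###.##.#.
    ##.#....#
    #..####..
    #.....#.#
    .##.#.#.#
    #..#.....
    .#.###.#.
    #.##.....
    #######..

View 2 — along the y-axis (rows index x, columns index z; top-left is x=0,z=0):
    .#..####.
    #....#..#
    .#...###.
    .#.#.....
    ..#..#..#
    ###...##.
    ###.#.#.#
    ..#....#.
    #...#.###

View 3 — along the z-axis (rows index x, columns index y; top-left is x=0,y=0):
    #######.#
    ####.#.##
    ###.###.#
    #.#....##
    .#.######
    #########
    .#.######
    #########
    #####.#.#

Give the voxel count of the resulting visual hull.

127 voxels

start: 9×9×9 = 729 voxels
step 1: project along x, AND mask (40/81) → |grid| = 360
step 2: project along y, AND mask (35/81) → |grid| = 148
step 3: project along z, AND mask (65/81) → |grid| = 127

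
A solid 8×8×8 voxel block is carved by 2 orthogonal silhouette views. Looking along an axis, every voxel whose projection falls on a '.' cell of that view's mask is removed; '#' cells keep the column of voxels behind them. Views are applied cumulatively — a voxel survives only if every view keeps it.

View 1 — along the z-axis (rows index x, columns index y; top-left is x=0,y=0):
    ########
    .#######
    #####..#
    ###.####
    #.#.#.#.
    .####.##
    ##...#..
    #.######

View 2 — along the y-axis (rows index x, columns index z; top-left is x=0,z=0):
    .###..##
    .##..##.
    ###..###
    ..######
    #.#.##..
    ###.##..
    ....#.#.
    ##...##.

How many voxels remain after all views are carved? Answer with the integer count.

|visual hull| = 226

start: 8×8×8 = 512 voxels
  1. axis=2 (XY plane), |mask|=48  ⇒  voxels=384
  2. axis=1 (XZ plane), |mask|=36  ⇒  voxels=226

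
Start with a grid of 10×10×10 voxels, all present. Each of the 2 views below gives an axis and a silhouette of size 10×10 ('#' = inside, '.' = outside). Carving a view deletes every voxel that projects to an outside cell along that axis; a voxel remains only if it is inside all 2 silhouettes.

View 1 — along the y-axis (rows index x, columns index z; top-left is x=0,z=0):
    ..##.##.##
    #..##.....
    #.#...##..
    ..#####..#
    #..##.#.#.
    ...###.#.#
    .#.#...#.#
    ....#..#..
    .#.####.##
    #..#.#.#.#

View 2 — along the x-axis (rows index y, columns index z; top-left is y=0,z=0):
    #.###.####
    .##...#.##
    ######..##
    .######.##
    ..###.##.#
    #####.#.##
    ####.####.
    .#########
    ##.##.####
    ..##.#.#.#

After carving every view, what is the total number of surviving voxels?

voxel count = 348

initial block: 10^3 = 1000
  1. axis=1 (XZ plane), |mask|=47  ⇒  voxels=470
  2. axis=0 (YZ plane), |mask|=73  ⇒  voxels=348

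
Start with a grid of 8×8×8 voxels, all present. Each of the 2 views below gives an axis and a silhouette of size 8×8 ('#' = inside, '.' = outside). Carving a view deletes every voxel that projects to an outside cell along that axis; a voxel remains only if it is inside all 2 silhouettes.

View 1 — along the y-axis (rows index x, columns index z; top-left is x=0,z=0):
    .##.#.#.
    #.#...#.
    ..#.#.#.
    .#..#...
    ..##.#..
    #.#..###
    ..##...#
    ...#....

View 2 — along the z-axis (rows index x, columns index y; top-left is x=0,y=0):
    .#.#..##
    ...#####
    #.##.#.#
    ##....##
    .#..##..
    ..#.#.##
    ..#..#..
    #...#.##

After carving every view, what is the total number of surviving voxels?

voxel count = 93

full grid |V| = 512
after view 1 [y-axis, 24 of 64 cells solid] → remaining = 192
after view 2 [z-axis, 31 of 64 cells solid] → remaining = 93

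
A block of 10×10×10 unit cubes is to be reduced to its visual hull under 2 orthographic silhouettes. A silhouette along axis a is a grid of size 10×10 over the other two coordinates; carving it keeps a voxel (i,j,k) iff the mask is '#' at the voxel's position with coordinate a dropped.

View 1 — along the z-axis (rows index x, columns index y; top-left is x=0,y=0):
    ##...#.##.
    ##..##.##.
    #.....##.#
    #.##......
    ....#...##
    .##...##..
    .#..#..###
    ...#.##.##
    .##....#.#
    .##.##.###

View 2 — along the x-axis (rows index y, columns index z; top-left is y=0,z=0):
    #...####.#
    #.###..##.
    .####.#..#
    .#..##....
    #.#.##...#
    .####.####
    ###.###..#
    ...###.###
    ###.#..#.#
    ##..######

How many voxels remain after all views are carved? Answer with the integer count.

289 voxels

full grid |V| = 1000
[1] z-view keeps 46 columns → grid now 460
[2] x-view keeps 61 columns → grid now 289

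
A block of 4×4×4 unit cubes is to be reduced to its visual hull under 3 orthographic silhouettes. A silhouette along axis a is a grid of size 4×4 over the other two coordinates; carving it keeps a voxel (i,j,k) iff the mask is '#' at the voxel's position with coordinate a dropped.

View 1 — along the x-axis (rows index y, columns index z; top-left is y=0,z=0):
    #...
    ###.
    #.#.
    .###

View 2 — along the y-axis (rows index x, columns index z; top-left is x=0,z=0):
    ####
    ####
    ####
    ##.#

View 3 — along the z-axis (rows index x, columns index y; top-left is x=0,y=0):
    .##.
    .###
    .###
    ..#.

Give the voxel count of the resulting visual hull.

initial block: 4^3 = 64
after view 1 [x-axis, 9 of 16 cells solid] → remaining = 36
after view 2 [y-axis, 15 of 16 cells solid] → remaining = 33
after view 3 [z-axis, 9 of 16 cells solid] → remaining = 22

voxel count = 22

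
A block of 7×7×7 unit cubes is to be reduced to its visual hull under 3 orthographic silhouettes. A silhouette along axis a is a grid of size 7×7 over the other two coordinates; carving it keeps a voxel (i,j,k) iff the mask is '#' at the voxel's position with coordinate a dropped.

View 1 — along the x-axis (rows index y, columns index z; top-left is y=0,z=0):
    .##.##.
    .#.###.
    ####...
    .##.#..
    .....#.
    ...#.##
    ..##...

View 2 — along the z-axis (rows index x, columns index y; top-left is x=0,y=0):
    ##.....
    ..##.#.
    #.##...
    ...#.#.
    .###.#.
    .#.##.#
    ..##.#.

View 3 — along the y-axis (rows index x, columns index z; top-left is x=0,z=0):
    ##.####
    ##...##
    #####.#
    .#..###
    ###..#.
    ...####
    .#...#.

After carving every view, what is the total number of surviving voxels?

before carving: 343 voxels (7×7×7)
[1] x-view keeps 21 columns → grid now 147
[2] z-view keeps 21 columns → grid now 69
[3] y-view keeps 30 columns → grid now 43

43 voxels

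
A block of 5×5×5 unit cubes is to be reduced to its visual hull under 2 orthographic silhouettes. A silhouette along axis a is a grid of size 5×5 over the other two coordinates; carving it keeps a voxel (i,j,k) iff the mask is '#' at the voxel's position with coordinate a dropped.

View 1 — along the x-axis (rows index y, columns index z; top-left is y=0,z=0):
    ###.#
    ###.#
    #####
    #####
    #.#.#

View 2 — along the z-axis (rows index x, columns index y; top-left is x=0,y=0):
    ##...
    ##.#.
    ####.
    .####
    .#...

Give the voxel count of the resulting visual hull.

60 voxels

before carving: 125 voxels (5×5×5)
after view 1 [x-axis, 21 of 25 cells solid] → remaining = 105
after view 2 [z-axis, 14 of 25 cells solid] → remaining = 60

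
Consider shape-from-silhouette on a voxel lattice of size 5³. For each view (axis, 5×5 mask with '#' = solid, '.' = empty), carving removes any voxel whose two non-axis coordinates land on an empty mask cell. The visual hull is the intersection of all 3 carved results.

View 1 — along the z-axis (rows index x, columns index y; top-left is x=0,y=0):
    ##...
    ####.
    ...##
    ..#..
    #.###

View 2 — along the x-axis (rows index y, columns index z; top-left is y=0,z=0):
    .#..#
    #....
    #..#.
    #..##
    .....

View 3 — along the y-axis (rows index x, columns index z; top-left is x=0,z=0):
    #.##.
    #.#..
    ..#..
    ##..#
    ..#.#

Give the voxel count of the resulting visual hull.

start: 5×5×5 = 125 voxels
carve view 1 (along z, XY-mask fill 13/25): 65 voxels remain
carve view 2 (along x, YZ-mask fill 8/25): 23 voxels remain
carve view 3 (along y, XZ-mask fill 11/25): 7 voxels remain

voxel count = 7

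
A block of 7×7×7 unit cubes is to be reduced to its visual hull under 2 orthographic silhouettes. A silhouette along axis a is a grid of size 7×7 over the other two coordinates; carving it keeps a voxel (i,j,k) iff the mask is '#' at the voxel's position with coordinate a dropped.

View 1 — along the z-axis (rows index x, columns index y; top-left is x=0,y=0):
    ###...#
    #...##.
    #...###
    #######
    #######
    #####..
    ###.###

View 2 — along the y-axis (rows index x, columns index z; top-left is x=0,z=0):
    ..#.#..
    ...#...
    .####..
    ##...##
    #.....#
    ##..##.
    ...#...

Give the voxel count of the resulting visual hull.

full grid |V| = 343
step 1: project along z, AND mask (36/49) → |grid| = 252
step 2: project along y, AND mask (18/49) → |grid| = 95

remaining voxels: 95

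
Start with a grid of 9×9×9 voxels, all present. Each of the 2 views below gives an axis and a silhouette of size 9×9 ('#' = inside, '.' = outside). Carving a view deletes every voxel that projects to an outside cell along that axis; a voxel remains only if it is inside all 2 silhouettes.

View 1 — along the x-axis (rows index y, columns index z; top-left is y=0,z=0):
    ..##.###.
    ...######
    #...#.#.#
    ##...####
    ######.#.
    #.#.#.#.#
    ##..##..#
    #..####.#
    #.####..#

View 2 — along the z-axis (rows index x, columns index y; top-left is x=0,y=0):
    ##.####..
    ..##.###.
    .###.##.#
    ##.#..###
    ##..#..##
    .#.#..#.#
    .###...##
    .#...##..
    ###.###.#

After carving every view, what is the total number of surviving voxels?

full grid |V| = 729
V1 x: intersect with YZ mask (50 set) -- 450 left
V2 z: intersect with XY mask (47 set) -- 261 left

|visual hull| = 261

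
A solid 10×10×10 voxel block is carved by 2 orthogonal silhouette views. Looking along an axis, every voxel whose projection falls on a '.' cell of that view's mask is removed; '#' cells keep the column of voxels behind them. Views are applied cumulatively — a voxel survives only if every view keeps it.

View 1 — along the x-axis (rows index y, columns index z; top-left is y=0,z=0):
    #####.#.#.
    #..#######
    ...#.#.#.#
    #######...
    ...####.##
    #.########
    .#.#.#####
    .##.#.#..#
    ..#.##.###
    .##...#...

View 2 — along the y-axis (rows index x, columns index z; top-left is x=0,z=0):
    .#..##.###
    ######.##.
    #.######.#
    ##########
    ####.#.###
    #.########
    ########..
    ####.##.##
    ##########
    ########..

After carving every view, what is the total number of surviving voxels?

|visual hull| = 511

initial block: 10^3 = 1000
V1 x: intersect with YZ mask (62 set) -- 620 left
V2 y: intersect with XZ mask (83 set) -- 511 left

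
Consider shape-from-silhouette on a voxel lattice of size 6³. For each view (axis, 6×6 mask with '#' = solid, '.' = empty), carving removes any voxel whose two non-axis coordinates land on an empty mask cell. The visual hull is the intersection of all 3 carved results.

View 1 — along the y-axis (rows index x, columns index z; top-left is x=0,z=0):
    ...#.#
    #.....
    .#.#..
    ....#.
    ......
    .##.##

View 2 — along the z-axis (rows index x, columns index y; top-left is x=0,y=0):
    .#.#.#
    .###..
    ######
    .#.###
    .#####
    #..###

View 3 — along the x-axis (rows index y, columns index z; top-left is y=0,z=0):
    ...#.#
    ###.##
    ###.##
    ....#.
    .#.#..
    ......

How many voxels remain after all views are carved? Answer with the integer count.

full grid |V| = 216
step 1: project along y, AND mask (10/36) → |grid| = 60
step 2: project along z, AND mask (25/36) → |grid| = 41
step 3: project along x, AND mask (15/36) → |grid| = 13

voxel count = 13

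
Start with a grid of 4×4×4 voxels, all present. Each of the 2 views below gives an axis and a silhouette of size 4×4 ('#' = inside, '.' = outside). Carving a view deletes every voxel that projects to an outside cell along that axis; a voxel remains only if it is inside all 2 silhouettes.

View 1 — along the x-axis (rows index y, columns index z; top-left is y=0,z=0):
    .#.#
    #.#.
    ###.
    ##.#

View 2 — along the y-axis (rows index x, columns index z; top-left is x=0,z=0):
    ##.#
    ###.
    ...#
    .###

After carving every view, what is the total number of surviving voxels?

|visual hull| = 25

before carving: 64 voxels (4×4×4)
  1. axis=0 (YZ plane), |mask|=10  ⇒  voxels=40
  2. axis=1 (XZ plane), |mask|=10  ⇒  voxels=25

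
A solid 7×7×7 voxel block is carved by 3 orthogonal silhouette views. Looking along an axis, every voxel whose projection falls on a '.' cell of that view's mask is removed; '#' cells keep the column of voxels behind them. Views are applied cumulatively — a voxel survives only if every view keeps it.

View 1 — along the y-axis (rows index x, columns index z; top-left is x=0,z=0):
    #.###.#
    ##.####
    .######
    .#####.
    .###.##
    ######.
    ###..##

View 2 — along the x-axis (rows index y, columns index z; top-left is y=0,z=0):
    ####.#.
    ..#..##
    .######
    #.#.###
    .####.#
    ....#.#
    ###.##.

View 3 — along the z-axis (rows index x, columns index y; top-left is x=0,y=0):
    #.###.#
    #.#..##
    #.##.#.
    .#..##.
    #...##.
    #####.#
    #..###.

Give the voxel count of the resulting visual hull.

102 voxels

before carving: 343 voxels (7×7×7)
after view 1 [y-axis, 38 of 49 cells solid] → remaining = 266
after view 2 [x-axis, 31 of 49 cells solid] → remaining = 170
after view 3 [z-axis, 29 of 49 cells solid] → remaining = 102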